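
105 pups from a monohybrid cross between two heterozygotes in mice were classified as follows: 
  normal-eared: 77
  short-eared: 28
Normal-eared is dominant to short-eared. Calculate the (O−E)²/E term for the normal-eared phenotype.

0.039

For a monohybrid cross between heterozygotes with complete dominance, the expected phenotypic ratio is 3:1.
The 3:1 ratio has 4 parts, so with N = 105 the expected counts are:
  normal-eared: 105 × 3/4 = 78.75
  short-eared: 105 × 1/4 = 26.25
Contribution of normal-eared: (77 − 78.75)² / 78.75 = 0.0389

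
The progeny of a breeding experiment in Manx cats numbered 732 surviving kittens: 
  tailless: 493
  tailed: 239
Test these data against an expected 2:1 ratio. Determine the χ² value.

Expected counts for N = 732 under a 2:1 ratio (total parts = 3):
  tailless: 732 × 2/3 = 488
  tailed: 732 × 1/3 = 244
χ² = Σ (O − E)² / E
  tailless: (493 − 488)² / 488 = 0.0512
  tailed: (239 − 244)² / 244 = 0.1025
χ² = 0.0512 + 0.1025 = 0.1537 ≈ 0.154

0.154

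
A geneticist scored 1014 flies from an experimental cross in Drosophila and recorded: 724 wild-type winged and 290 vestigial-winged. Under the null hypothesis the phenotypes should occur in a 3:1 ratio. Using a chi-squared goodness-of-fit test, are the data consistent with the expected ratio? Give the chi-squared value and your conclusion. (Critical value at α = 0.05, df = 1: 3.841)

7.007; not consistent

Total ratio parts = 4. Expected numbers out of 1014:
  wild-type winged: 1014 × 3/4 = 760.5
  vestigial-winged: 1014 × 1/4 = 253.5
χ² = Σ (O − E)² / E
  wild-type winged: (724 − 760.5)² / 760.5 = 1.7518
  vestigial-winged: (290 − 253.5)² / 253.5 = 5.2554
χ² = 1.7518 + 5.2554 = 7.0072 ≈ 7.007
Degrees of freedom = 2 − 1 = 1; critical value at α = 0.05 is 3.841.
Since 7.007 > 3.841, we reject the null hypothesis — the data do not fit the 3:1 ratio.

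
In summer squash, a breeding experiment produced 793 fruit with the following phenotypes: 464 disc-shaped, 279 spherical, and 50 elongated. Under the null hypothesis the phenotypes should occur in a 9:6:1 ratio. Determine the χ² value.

1.861

Under the 9:6:1 hypothesis (Σ ratio = 16, N = 793):
  disc-shaped: 793 × 9/16 = 446.0625
  spherical: 793 × 6/16 = 297.375
  elongated: 793 × 1/16 = 49.5625
χ² = Σ (O − E)² / E
  disc-shaped: (464 − 446.0625)² / 446.0625 = 0.7213
  spherical: (279 − 297.375)² / 297.375 = 1.1354
  elongated: (50 − 49.5625)² / 49.5625 = 0.0039
χ² = 0.7213 + 1.1354 + 0.0039 = 1.8606 ≈ 1.861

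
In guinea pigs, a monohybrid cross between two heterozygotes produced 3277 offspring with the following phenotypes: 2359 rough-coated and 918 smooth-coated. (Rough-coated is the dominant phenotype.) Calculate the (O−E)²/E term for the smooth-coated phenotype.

11.903

For a monohybrid cross between heterozygotes with complete dominance, the expected phenotypic ratio is 3:1.
Total ratio parts = 4. Expected numbers out of 3277:
  rough-coated: 3277 × 3/4 = 2457.75
  smooth-coated: 3277 × 1/4 = 819.25
Contribution of smooth-coated: (918 − 819.25)² / 819.25 = 11.9030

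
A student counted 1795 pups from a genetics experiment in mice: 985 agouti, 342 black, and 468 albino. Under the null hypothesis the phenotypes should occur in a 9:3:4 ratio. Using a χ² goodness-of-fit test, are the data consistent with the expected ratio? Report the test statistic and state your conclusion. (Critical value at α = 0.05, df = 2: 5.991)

1.517; consistent

The 9:3:4 ratio has 16 parts, so with N = 1795 the expected counts are:
  agouti: 1795 × 9/16 = 1009.6875
  black: 1795 × 3/16 = 336.5625
  albino: 1795 × 4/16 = 448.75
χ² = Σ (O − E)² / E
  agouti: (985 − 1009.6875)² / 1009.6875 = 0.6036
  black: (342 − 336.5625)² / 336.5625 = 0.0878
  albino: (468 − 448.75)² / 448.75 = 0.8258
χ² = 0.6036 + 0.0878 + 0.8258 = 1.5172 ≈ 1.517
Degrees of freedom = 3 − 1 = 2; critical value at α = 0.05 is 5.991.
Since 1.517 < 5.991, we fail to reject the null hypothesis — the data are consistent with the 9:3:4 ratio.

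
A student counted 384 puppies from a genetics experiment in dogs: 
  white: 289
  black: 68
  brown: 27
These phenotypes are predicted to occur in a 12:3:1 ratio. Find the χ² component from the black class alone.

0.222

Expected counts for N = 384 under a 12:3:1 ratio (total parts = 16):
  white: 384 × 12/16 = 288
  black: 384 × 3/16 = 72
  brown: 384 × 1/16 = 24
Contribution of black: (68 − 72)² / 72 = 0.2222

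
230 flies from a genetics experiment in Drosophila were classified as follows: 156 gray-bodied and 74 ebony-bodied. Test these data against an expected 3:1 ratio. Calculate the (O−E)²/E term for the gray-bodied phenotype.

1.578

Total ratio parts = 4. Expected numbers out of 230:
  gray-bodied: 230 × 3/4 = 172.5
  ebony-bodied: 230 × 1/4 = 57.5
Contribution of gray-bodied: (156 − 172.5)² / 172.5 = 1.5783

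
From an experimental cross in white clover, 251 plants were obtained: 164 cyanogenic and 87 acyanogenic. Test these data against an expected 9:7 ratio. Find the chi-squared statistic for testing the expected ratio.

8.425

Expected counts for N = 251 under a 9:7 ratio (total parts = 16):
  cyanogenic: 251 × 9/16 = 141.1875
  acyanogenic: 251 × 7/16 = 109.8125
χ² = Σ (O − E)² / E
  cyanogenic: (164 − 141.1875)² / 141.1875 = 3.6860
  acyanogenic: (87 − 109.8125)² / 109.8125 = 4.7391
χ² = 3.6860 + 4.7391 = 8.4251 ≈ 8.425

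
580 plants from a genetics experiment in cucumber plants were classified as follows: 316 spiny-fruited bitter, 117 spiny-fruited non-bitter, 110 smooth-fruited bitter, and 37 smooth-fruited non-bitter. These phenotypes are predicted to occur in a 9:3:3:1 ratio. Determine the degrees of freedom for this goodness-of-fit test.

3

A goodness-of-fit test with 4 phenotype classes has df = 4 − 1 = 3.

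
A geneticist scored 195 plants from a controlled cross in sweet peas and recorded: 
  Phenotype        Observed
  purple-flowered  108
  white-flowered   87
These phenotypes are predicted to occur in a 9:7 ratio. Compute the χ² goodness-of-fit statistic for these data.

The 9:7 ratio has 16 parts, so with N = 195 the expected counts are:
  purple-flowered: 195 × 9/16 = 109.6875
  white-flowered: 195 × 7/16 = 85.3125
χ² = Σ (O − E)² / E
  purple-flowered: (108 − 109.6875)² / 109.6875 = 0.0260
  white-flowered: (87 − 85.3125)² / 85.3125 = 0.0334
χ² = 0.0260 + 0.0334 = 0.0594 ≈ 0.059

0.059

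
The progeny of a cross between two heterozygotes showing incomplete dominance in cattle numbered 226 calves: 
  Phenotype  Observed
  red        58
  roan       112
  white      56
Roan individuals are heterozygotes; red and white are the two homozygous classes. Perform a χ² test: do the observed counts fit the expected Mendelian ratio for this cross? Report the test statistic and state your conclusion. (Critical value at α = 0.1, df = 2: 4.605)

With incomplete dominance, a heterozygote × heterozygote cross gives a 1:2:1 phenotypic ratio.
The 1:2:1 ratio has 4 parts, so with N = 226 the expected counts are:
  red: 226 × 1/4 = 56.5
  roan: 226 × 2/4 = 113
  white: 226 × 1/4 = 56.5
χ² = Σ (O − E)² / E
  red: (58 − 56.5)² / 56.5 = 0.0398
  roan: (112 − 113)² / 113 = 0.0088
  white: (56 − 56.5)² / 56.5 = 0.0044
χ² = 0.0398 + 0.0088 + 0.0044 = 0.053
Degrees of freedom = 3 − 1 = 2; critical value at α = 0.1 is 4.605.
Since 0.053 < 4.605, we fail to reject the null hypothesis — the data are consistent with the 1:2:1 ratio.

0.053; consistent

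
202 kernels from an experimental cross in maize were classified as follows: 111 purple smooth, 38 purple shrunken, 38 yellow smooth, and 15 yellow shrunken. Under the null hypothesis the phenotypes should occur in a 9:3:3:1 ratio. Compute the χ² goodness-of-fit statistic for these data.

The 9:3:3:1 ratio has 16 parts, so with N = 202 the expected counts are:
  purple smooth: 202 × 9/16 = 113.625
  purple shrunken: 202 × 3/16 = 37.875
  yellow smooth: 202 × 3/16 = 37.875
  yellow shrunken: 202 × 1/16 = 12.625
χ² = Σ (O − E)² / E
  purple smooth: (111 − 113.625)² / 113.625 = 0.0606
  purple shrunken: (38 − 37.875)² / 37.875 = 0.0004
  yellow smooth: (38 − 37.875)² / 37.875 = 0.0004
  yellow shrunken: (15 − 12.625)² / 12.625 = 0.4468
χ² = 0.0606 + 0.0004 + 0.0004 + 0.4468 = 0.5082 ≈ 0.508

0.508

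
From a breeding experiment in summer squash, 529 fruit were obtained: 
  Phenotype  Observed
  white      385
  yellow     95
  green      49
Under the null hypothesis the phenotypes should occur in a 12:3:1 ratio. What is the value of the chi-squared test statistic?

Under the 12:3:1 hypothesis (Σ ratio = 16, N = 529):
  white: 529 × 12/16 = 396.75
  yellow: 529 × 3/16 = 99.1875
  green: 529 × 1/16 = 33.0625
χ² = Σ (O − E)² / E
  white: (385 − 396.75)² / 396.75 = 0.3480
  yellow: (95 − 99.1875)² / 99.1875 = 0.1768
  green: (49 − 33.0625)² / 33.0625 = 7.6825
χ² = 0.3480 + 0.1768 + 7.6825 = 8.2073 ≈ 8.207

8.207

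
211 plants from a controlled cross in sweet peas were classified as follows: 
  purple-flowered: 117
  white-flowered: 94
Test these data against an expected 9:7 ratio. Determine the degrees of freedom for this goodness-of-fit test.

1

A goodness-of-fit test with 2 phenotype classes has df = 2 − 1 = 1.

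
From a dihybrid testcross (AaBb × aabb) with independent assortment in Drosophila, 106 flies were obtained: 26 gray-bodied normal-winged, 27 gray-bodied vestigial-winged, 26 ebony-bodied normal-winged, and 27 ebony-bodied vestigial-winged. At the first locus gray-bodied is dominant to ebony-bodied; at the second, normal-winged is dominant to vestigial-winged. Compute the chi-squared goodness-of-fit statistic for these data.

A dihybrid testcross with independent assortment gives a 1:1:1:1 ratio.
Under the 1:1:1:1 hypothesis (Σ ratio = 4, N = 106):
  gray-bodied normal-winged: 106 × 1/4 = 26.5
  gray-bodied vestigial-winged: 106 × 1/4 = 26.5
  ebony-bodied normal-winged: 106 × 1/4 = 26.5
  ebony-bodied vestigial-winged: 106 × 1/4 = 26.5
χ² = Σ (O − E)² / E
  gray-bodied normal-winged: (26 − 26.5)² / 26.5 = 0.0094
  gray-bodied vestigial-winged: (27 − 26.5)² / 26.5 = 0.0094
  ebony-bodied normal-winged: (26 − 26.5)² / 26.5 = 0.0094
  ebony-bodied vestigial-winged: (27 − 26.5)² / 26.5 = 0.0094
χ² = 0.0094 + 0.0094 + 0.0094 + 0.0094 = 0.0376 ≈ 0.038

0.038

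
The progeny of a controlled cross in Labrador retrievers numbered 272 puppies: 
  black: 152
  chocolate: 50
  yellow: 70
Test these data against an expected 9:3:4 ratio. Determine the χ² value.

0.085

The 9:3:4 ratio has 16 parts, so with N = 272 the expected counts are:
  black: 272 × 9/16 = 153
  chocolate: 272 × 3/16 = 51
  yellow: 272 × 4/16 = 68
χ² = Σ (O − E)² / E
  black: (152 − 153)² / 153 = 0.0065
  chocolate: (50 − 51)² / 51 = 0.0196
  yellow: (70 − 68)² / 68 = 0.0588
χ² = 0.0065 + 0.0196 + 0.0588 = 0.0849 ≈ 0.085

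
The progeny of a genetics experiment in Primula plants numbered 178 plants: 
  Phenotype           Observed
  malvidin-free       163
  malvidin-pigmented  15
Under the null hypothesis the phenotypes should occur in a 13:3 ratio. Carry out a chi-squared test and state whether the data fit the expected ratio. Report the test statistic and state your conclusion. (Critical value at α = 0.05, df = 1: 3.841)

12.451; not consistent

The 13:3 ratio has 16 parts, so with N = 178 the expected counts are:
  malvidin-free: 178 × 13/16 = 144.625
  malvidin-pigmented: 178 × 3/16 = 33.375
χ² = Σ (O − E)² / E
  malvidin-free: (163 − 144.625)² / 144.625 = 2.3346
  malvidin-pigmented: (15 − 33.375)² / 33.375 = 10.1166
χ² = 2.3346 + 10.1166 = 12.4512 ≈ 12.451
Degrees of freedom = 2 − 1 = 1; critical value at α = 0.05 is 3.841.
Since 12.451 > 3.841, we reject the null hypothesis — the data do not fit the 13:3 ratio.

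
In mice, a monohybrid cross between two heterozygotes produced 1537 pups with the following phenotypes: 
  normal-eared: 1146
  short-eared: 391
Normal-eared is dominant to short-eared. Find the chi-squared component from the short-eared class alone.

0.119

For a monohybrid cross between heterozygotes with complete dominance, the expected phenotypic ratio is 3:1.
Total ratio parts = 4. Expected numbers out of 1537:
  normal-eared: 1537 × 3/4 = 1152.75
  short-eared: 1537 × 1/4 = 384.25
Contribution of short-eared: (391 − 384.25)² / 384.25 = 0.1186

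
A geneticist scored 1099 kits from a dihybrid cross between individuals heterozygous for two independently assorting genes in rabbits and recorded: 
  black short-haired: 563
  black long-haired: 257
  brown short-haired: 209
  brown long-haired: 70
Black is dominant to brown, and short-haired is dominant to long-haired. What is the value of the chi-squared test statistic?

A dihybrid F₂ with independent assortment and complete dominance at both loci gives a 9:3:3:1 phenotypic ratio.
Expected counts for N = 1099 under a 9:3:3:1 ratio (total parts = 16):
  black short-haired: 1099 × 9/16 = 618.1875
  black long-haired: 1099 × 3/16 = 206.0625
  brown short-haired: 1099 × 3/16 = 206.0625
  brown long-haired: 1099 × 1/16 = 68.6875
χ² = Σ (O − E)² / E
  black short-haired: (563 − 618.1875)² / 618.1875 = 4.9268
  black long-haired: (257 − 206.0625)² / 206.0625 = 12.5915
  brown short-haired: (209 − 206.0625)² / 206.0625 = 0.0419
  brown long-haired: (70 − 68.6875)² / 68.6875 = 0.0251
χ² = 4.9268 + 12.5915 + 0.0419 + 0.0251 = 17.5853 ≈ 17.585

17.585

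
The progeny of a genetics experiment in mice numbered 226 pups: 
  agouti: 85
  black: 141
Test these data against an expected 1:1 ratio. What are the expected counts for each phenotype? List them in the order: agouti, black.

113, 113

Under the 1:1 hypothesis (Σ ratio = 2, N = 226):
  agouti: 226 × 1/2 = 113
  black: 226 × 1/2 = 113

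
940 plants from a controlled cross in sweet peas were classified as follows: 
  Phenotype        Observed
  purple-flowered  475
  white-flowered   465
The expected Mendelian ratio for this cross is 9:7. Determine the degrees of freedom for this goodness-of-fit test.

1

A goodness-of-fit test with 2 phenotype classes has df = 2 − 1 = 1.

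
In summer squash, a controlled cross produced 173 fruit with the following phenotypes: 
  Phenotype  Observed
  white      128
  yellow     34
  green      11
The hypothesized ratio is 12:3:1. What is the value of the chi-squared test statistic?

The 12:3:1 ratio has 16 parts, so with N = 173 the expected counts are:
  white: 173 × 12/16 = 129.75
  yellow: 173 × 3/16 = 32.4375
  green: 173 × 1/16 = 10.8125
χ² = Σ (O − E)² / E
  white: (128 − 129.75)² / 129.75 = 0.0236
  yellow: (34 − 32.4375)² / 32.4375 = 0.0753
  green: (11 − 10.8125)² / 10.8125 = 0.0033
χ² = 0.0236 + 0.0753 + 0.0033 = 0.1022 ≈ 0.102

0.102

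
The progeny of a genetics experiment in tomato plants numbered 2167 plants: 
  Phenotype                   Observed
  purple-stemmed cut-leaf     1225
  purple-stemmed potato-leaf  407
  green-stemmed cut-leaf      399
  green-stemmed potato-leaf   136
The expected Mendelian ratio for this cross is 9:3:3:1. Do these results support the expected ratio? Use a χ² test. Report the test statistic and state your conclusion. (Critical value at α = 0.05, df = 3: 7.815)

0.165; consistent

Total ratio parts = 16. Expected numbers out of 2167:
  purple-stemmed cut-leaf: 2167 × 9/16 = 1218.9375
  purple-stemmed potato-leaf: 2167 × 3/16 = 406.3125
  green-stemmed cut-leaf: 2167 × 3/16 = 406.3125
  green-stemmed potato-leaf: 2167 × 1/16 = 135.4375
χ² = Σ (O − E)² / E
  purple-stemmed cut-leaf: (1225 − 1218.9375)² / 1218.9375 = 0.0302
  purple-stemmed potato-leaf: (407 − 406.3125)² / 406.3125 = 0.0012
  green-stemmed cut-leaf: (399 − 406.3125)² / 406.3125 = 0.1316
  green-stemmed potato-leaf: (136 − 135.4375)² / 135.4375 = 0.0023
χ² = 0.0302 + 0.0012 + 0.1316 + 0.0023 = 0.1653 ≈ 0.165
Degrees of freedom = 4 − 1 = 3; critical value at α = 0.05 is 7.815.
Since 0.165 < 7.815, we fail to reject the null hypothesis — the data are consistent with the 9:3:3:1 ratio.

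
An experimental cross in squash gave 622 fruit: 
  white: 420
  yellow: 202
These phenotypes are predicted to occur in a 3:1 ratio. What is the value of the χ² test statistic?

18.540

Expected counts for N = 622 under a 3:1 ratio (total parts = 4):
  white: 622 × 3/4 = 466.5
  yellow: 622 × 1/4 = 155.5
χ² = Σ (O − E)² / E
  white: (420 − 466.5)² / 466.5 = 4.6350
  yellow: (202 − 155.5)² / 155.5 = 13.9051
χ² = 4.6350 + 13.9051 = 18.5401 ≈ 18.540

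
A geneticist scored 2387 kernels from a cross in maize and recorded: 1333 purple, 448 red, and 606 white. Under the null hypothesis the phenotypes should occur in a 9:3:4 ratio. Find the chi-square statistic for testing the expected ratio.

The 9:3:4 ratio has 16 parts, so with N = 2387 the expected counts are:
  purple: 2387 × 9/16 = 1342.6875
  red: 2387 × 3/16 = 447.5625
  white: 2387 × 4/16 = 596.75
χ² = Σ (O − E)² / E
  purple: (1333 − 1342.6875)² / 1342.6875 = 0.0699
  red: (448 − 447.5625)² / 447.5625 = 0.0004
  white: (606 − 596.75)² / 596.75 = 0.1434
χ² = 0.0699 + 0.0004 + 0.1434 = 0.2137 ≈ 0.214

0.214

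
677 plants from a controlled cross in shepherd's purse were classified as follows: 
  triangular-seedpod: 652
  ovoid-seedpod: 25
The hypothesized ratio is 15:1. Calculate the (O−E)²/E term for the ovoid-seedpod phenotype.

Expected counts for N = 677 under a 15:1 ratio (total parts = 16):
  triangular-seedpod: 677 × 15/16 = 634.6875
  ovoid-seedpod: 677 × 1/16 = 42.3125
Contribution of ovoid-seedpod: (25 − 42.3125)² / 42.3125 = 7.0835

7.084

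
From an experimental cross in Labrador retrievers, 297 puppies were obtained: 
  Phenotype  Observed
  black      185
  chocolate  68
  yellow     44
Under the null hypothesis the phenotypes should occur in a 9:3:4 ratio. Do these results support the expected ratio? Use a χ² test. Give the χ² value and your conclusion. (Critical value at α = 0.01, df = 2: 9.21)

The 9:3:4 ratio has 16 parts, so with N = 297 the expected counts are:
  black: 297 × 9/16 = 167.0625
  chocolate: 297 × 3/16 = 55.6875
  yellow: 297 × 4/16 = 74.25
χ² = Σ (O − E)² / E
  black: (185 − 167.0625)² / 167.0625 = 1.9259
  chocolate: (68 − 55.6875)² / 55.6875 = 2.7223
  yellow: (44 − 74.25)² / 74.25 = 12.3241
χ² = 1.9259 + 2.7223 + 12.3241 = 16.9723 ≈ 16.972
Degrees of freedom = 3 − 1 = 2; critical value at α = 0.01 is 9.21.
Since 16.972 > 9.21, we reject the null hypothesis — the data do not fit the 9:3:4 ratio.

16.972; not consistent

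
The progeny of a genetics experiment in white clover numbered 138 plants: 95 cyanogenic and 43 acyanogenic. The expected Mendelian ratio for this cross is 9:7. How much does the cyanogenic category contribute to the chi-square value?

3.889

Under the 9:7 hypothesis (Σ ratio = 16, N = 138):
  cyanogenic: 138 × 9/16 = 77.625
  acyanogenic: 138 × 7/16 = 60.375
Contribution of cyanogenic: (95 − 77.625)² / 77.625 = 3.8891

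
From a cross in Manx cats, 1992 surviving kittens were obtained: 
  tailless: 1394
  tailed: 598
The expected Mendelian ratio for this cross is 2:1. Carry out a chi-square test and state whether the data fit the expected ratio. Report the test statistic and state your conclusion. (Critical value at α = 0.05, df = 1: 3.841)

The 2:1 ratio has 3 parts, so with N = 1992 the expected counts are:
  tailless: 1992 × 2/3 = 1328
  tailed: 1992 × 1/3 = 664
χ² = Σ (O − E)² / E
  tailless: (1394 − 1328)² / 1328 = 3.2801
  tailed: (598 − 664)² / 664 = 6.5602
χ² = 3.2801 + 6.5602 = 9.8403 ≈ 9.840
Degrees of freedom = 2 − 1 = 1; critical value at α = 0.05 is 3.841.
Since 9.840 > 3.841, we reject the null hypothesis — the data do not fit the 2:1 ratio.

9.840; not consistent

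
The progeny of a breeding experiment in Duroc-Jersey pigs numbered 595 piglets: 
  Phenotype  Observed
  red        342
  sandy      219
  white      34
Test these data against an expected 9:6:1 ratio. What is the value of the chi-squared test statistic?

0.509

The 9:6:1 ratio has 16 parts, so with N = 595 the expected counts are:
  red: 595 × 9/16 = 334.6875
  sandy: 595 × 6/16 = 223.125
  white: 595 × 1/16 = 37.1875
χ² = Σ (O − E)² / E
  red: (342 − 334.6875)² / 334.6875 = 0.1598
  sandy: (219 − 223.125)² / 223.125 = 0.0763
  white: (34 − 37.1875)² / 37.1875 = 0.2732
χ² = 0.1598 + 0.0763 + 0.2732 = 0.5093 ≈ 0.509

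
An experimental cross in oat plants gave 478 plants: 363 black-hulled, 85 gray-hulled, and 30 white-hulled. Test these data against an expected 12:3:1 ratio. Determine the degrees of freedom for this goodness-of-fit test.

A goodness-of-fit test with 3 phenotype classes has df = 3 − 1 = 2.

2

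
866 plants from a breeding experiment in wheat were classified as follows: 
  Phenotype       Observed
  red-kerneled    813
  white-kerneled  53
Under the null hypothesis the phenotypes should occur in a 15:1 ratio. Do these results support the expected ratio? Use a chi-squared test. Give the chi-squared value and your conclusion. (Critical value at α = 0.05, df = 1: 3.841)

Under the 15:1 hypothesis (Σ ratio = 16, N = 866):
  red-kerneled: 866 × 15/16 = 811.875
  white-kerneled: 866 × 1/16 = 54.125
χ² = Σ (O − E)² / E
  red-kerneled: (813 − 811.875)² / 811.875 = 0.0016
  white-kerneled: (53 − 54.125)² / 54.125 = 0.0234
χ² = 0.0016 + 0.0234 = 0.025
Degrees of freedom = 2 − 1 = 1; critical value at α = 0.05 is 3.841.
Since 0.025 < 3.841, we fail to reject the null hypothesis — the data are consistent with the 15:1 ratio.

0.025; consistent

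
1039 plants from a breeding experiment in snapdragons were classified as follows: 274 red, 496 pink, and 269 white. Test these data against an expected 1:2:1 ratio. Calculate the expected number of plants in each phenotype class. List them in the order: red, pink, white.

259.75, 519.5, 259.75

Total ratio parts = 4. Expected numbers out of 1039:
  red: 1039 × 1/4 = 259.75
  pink: 1039 × 2/4 = 519.5
  white: 1039 × 1/4 = 259.75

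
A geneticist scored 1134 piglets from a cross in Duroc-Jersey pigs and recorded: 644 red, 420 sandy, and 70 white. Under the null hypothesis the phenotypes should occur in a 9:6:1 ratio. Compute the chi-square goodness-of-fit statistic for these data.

0.134

Under the 9:6:1 hypothesis (Σ ratio = 16, N = 1134):
  red: 1134 × 9/16 = 637.875
  sandy: 1134 × 6/16 = 425.25
  white: 1134 × 1/16 = 70.875
χ² = Σ (O − E)² / E
  red: (644 − 637.875)² / 637.875 = 0.0588
  sandy: (420 − 425.25)² / 425.25 = 0.0648
  white: (70 − 70.875)² / 70.875 = 0.0108
χ² = 0.0588 + 0.0648 + 0.0108 = 0.1344 ≈ 0.134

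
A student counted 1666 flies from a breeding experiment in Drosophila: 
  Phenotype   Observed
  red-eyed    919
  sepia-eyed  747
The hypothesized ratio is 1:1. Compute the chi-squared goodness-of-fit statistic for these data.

The 1:1 ratio has 2 parts, so with N = 1666 the expected counts are:
  red-eyed: 1666 × 1/2 = 833
  sepia-eyed: 1666 × 1/2 = 833
χ² = Σ (O − E)² / E
  red-eyed: (919 − 833)² / 833 = 8.8788
  sepia-eyed: (747 − 833)² / 833 = 8.8788
χ² = 8.8788 + 8.8788 = 17.7576 ≈ 17.758

17.758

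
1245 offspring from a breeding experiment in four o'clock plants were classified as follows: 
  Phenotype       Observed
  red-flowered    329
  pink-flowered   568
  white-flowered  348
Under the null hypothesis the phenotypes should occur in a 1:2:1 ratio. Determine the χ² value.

10.123

Under the 1:2:1 hypothesis (Σ ratio = 4, N = 1245):
  red-flowered: 1245 × 1/4 = 311.25
  pink-flowered: 1245 × 2/4 = 622.5
  white-flowered: 1245 × 1/4 = 311.25
χ² = Σ (O − E)² / E
  red-flowered: (329 − 311.25)² / 311.25 = 1.0122
  pink-flowered: (568 − 622.5)² / 622.5 = 4.7715
  white-flowered: (348 − 311.25)² / 311.25 = 4.3392
χ² = 1.0122 + 4.7715 + 4.3392 = 10.1229 ≈ 10.123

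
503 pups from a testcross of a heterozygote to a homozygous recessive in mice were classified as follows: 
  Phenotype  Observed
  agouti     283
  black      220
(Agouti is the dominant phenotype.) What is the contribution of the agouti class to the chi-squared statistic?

A testcross of a heterozygote (Aa × aa) gives a 1:1 phenotypic ratio.
Total ratio parts = 2. Expected numbers out of 503:
  agouti: 503 × 1/2 = 251.5
  black: 503 × 1/2 = 251.5
Contribution of agouti: (283 − 251.5)² / 251.5 = 3.9453

3.945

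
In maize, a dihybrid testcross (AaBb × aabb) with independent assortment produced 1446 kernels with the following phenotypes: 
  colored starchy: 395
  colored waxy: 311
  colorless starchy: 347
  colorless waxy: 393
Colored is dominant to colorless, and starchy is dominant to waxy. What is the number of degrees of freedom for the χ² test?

3

A dihybrid testcross with independent assortment gives a 1:1:1:1 ratio.
A goodness-of-fit test with 4 phenotype classes has df = 4 − 1 = 3.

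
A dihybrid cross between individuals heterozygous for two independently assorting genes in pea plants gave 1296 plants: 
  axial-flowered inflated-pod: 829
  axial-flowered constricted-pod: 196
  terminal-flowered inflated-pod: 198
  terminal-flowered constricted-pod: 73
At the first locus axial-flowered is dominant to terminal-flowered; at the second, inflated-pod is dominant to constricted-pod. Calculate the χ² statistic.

A dihybrid F₂ with independent assortment and complete dominance at both loci gives a 9:3:3:1 phenotypic ratio.
Under the 9:3:3:1 hypothesis (Σ ratio = 16, N = 1296):
  axial-flowered inflated-pod: 1296 × 9/16 = 729
  axial-flowered constricted-pod: 1296 × 3/16 = 243
  terminal-flowered inflated-pod: 1296 × 3/16 = 243
  terminal-flowered constricted-pod: 1296 × 1/16 = 81
χ² = Σ (O − E)² / E
  axial-flowered inflated-pod: (829 − 729)² / 729 = 13.7174
  axial-flowered constricted-pod: (196 − 243)² / 243 = 9.0905
  terminal-flowered inflated-pod: (198 − 243)² / 243 = 8.3333
  terminal-flowered constricted-pod: (73 − 81)² / 81 = 0.7901
χ² = 13.7174 + 9.0905 + 8.3333 + 0.7901 = 31.9313 ≈ 31.931

31.931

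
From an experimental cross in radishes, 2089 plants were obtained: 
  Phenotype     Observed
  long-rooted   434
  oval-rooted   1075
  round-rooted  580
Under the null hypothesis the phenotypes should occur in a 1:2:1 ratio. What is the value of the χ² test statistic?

Under the 1:2:1 hypothesis (Σ ratio = 4, N = 2089):
  long-rooted: 2089 × 1/4 = 522.25
  oval-rooted: 2089 × 2/4 = 1044.5
  round-rooted: 2089 × 1/4 = 522.25
χ² = Σ (O − E)² / E
  long-rooted: (434 − 522.25)² / 522.25 = 14.9125
  oval-rooted: (1075 − 1044.5)² / 1044.5 = 0.8906
  round-rooted: (580 − 522.25)² / 522.25 = 6.3860
χ² = 14.9125 + 0.8906 + 6.3860 = 22.1891 ≈ 22.189

22.189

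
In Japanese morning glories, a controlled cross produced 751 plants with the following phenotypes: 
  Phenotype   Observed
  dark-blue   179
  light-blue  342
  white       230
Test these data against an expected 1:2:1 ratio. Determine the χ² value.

12.904

Expected counts for N = 751 under a 1:2:1 ratio (total parts = 4):
  dark-blue: 751 × 1/4 = 187.75
  light-blue: 751 × 2/4 = 375.5
  white: 751 × 1/4 = 187.75
χ² = Σ (O − E)² / E
  dark-blue: (179 − 187.75)² / 187.75 = 0.4078
  light-blue: (342 − 375.5)² / 375.5 = 2.9887
  white: (230 − 187.75)² / 187.75 = 9.5077
χ² = 0.4078 + 2.9887 + 9.5077 = 12.9042 ≈ 12.904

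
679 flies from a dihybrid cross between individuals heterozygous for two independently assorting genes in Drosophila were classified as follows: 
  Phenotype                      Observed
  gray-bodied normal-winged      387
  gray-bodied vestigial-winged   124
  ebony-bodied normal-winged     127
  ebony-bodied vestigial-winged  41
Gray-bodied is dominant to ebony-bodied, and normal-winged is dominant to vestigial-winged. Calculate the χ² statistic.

0.203

A dihybrid F₂ with independent assortment and complete dominance at both loci gives a 9:3:3:1 phenotypic ratio.
Under the 9:3:3:1 hypothesis (Σ ratio = 16, N = 679):
  gray-bodied normal-winged: 679 × 9/16 = 381.9375
  gray-bodied vestigial-winged: 679 × 3/16 = 127.3125
  ebony-bodied normal-winged: 679 × 3/16 = 127.3125
  ebony-bodied vestigial-winged: 679 × 1/16 = 42.4375
χ² = Σ (O − E)² / E
  gray-bodied normal-winged: (387 − 381.9375)² / 381.9375 = 0.0671
  gray-bodied vestigial-winged: (124 − 127.3125)² / 127.3125 = 0.0862
  ebony-bodied normal-winged: (127 − 127.3125)² / 127.3125 = 0.0008
  ebony-bodied vestigial-winged: (41 − 42.4375)² / 42.4375 = 0.0487
χ² = 0.0671 + 0.0862 + 0.0008 + 0.0487 = 0.2028 ≈ 0.203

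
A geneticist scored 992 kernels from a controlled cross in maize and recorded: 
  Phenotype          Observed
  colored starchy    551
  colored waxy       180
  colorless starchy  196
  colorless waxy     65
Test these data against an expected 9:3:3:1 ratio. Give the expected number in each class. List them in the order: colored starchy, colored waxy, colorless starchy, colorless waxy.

The 9:3:3:1 ratio has 16 parts, so with N = 992 the expected counts are:
  colored starchy: 992 × 9/16 = 558
  colored waxy: 992 × 3/16 = 186
  colorless starchy: 992 × 3/16 = 186
  colorless waxy: 992 × 1/16 = 62

558, 186, 186, 62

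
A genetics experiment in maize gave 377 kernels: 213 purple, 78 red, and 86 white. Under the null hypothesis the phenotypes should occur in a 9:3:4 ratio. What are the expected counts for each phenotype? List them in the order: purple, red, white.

The 9:3:4 ratio has 16 parts, so with N = 377 the expected counts are:
  purple: 377 × 9/16 = 212.0625
  red: 377 × 3/16 = 70.6875
  white: 377 × 4/16 = 94.25

212.0625, 70.6875, 94.25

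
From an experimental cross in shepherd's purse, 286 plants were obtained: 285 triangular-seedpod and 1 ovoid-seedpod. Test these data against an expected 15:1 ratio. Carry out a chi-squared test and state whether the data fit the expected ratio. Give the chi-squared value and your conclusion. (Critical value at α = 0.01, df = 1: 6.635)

16.993; not consistent

Total ratio parts = 16. Expected numbers out of 286:
  triangular-seedpod: 286 × 15/16 = 268.125
  ovoid-seedpod: 286 × 1/16 = 17.875
χ² = Σ (O − E)² / E
  triangular-seedpod: (285 − 268.125)² / 268.125 = 1.0621
  ovoid-seedpod: (1 − 17.875)² / 17.875 = 15.9309
χ² = 1.0621 + 15.9309 = 16.993
Degrees of freedom = 2 − 1 = 1; critical value at α = 0.01 is 6.635.
Since 16.993 > 6.635, we reject the null hypothesis — the data do not fit the 15:1 ratio.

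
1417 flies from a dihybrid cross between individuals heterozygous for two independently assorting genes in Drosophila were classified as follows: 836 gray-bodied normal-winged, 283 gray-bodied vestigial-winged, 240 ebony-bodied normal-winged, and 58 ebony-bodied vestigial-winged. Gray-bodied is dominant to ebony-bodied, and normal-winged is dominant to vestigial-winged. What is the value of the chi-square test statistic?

A dihybrid F₂ with independent assortment and complete dominance at both loci gives a 9:3:3:1 phenotypic ratio.
Total ratio parts = 16. Expected numbers out of 1417:
  gray-bodied normal-winged: 1417 × 9/16 = 797.0625
  gray-bodied vestigial-winged: 1417 × 3/16 = 265.6875
  ebony-bodied normal-winged: 1417 × 3/16 = 265.6875
  ebony-bodied vestigial-winged: 1417 × 1/16 = 88.5625
χ² = Σ (O − E)² / E
  gray-bodied normal-winged: (836 − 797.0625)² / 797.0625 = 1.9021
  gray-bodied vestigial-winged: (283 − 265.6875)² / 265.6875 = 1.1281
  ebony-bodied normal-winged: (240 − 265.6875)² / 265.6875 = 2.4835
  ebony-bodied vestigial-winged: (58 − 88.5625)² / 88.5625 = 10.5470
χ² = 1.9021 + 1.1281 + 2.4835 + 10.5470 = 16.0607 ≈ 16.061

16.061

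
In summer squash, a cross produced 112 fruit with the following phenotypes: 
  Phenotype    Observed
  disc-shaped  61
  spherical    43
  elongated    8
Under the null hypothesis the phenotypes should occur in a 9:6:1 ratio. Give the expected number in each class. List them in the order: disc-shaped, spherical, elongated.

63, 42, 7

The 9:6:1 ratio has 16 parts, so with N = 112 the expected counts are:
  disc-shaped: 112 × 9/16 = 63
  spherical: 112 × 6/16 = 42
  elongated: 112 × 1/16 = 7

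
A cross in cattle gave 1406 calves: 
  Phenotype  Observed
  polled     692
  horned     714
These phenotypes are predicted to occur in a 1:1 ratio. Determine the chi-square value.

0.344

Expected counts for N = 1406 under a 1:1 ratio (total parts = 2):
  polled: 1406 × 1/2 = 703
  horned: 1406 × 1/2 = 703
χ² = Σ (O − E)² / E
  polled: (692 − 703)² / 703 = 0.1721
  horned: (714 − 703)² / 703 = 0.1721
χ² = 0.1721 + 0.1721 = 0.3442 ≈ 0.344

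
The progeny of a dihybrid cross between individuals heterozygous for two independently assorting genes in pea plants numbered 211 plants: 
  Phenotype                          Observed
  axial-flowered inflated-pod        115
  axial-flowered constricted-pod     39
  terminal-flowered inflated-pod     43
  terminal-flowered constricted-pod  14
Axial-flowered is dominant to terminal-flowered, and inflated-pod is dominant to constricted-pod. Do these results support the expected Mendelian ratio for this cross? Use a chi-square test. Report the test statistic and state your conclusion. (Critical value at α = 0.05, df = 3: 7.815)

0.471; consistent

A dihybrid F₂ with independent assortment and complete dominance at both loci gives a 9:3:3:1 phenotypic ratio.
Expected counts for N = 211 under a 9:3:3:1 ratio (total parts = 16):
  axial-flowered inflated-pod: 211 × 9/16 = 118.6875
  axial-flowered constricted-pod: 211 × 3/16 = 39.5625
  terminal-flowered inflated-pod: 211 × 3/16 = 39.5625
  terminal-flowered constricted-pod: 211 × 1/16 = 13.1875
χ² = Σ (O − E)² / E
  axial-flowered inflated-pod: (115 − 118.6875)² / 118.6875 = 0.1146
  axial-flowered constricted-pod: (39 − 39.5625)² / 39.5625 = 0.0080
  terminal-flowered inflated-pod: (43 − 39.5625)² / 39.5625 = 0.2987
  terminal-flowered constricted-pod: (14 − 13.1875)² / 13.1875 = 0.0501
χ² = 0.1146 + 0.0080 + 0.2987 + 0.0501 = 0.4714 ≈ 0.471
Degrees of freedom = 4 − 1 = 3; critical value at α = 0.05 is 7.815.
Since 0.471 < 7.815, we fail to reject the null hypothesis — the data are consistent with the 9:3:3:1 ratio.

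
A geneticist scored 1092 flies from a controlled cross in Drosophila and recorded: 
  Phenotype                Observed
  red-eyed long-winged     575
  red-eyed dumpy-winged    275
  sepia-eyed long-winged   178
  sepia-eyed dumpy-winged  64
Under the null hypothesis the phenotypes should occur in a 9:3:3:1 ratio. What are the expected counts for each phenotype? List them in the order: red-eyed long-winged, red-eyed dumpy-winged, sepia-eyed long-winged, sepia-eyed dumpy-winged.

614.25, 204.75, 204.75, 68.25

Expected counts for N = 1092 under a 9:3:3:1 ratio (total parts = 16):
  red-eyed long-winged: 1092 × 9/16 = 614.25
  red-eyed dumpy-winged: 1092 × 3/16 = 204.75
  sepia-eyed long-winged: 1092 × 3/16 = 204.75
  sepia-eyed dumpy-winged: 1092 × 1/16 = 68.25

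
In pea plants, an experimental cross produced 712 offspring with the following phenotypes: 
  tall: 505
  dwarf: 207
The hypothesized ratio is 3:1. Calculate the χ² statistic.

6.300

Under the 3:1 hypothesis (Σ ratio = 4, N = 712):
  tall: 712 × 3/4 = 534
  dwarf: 712 × 1/4 = 178
χ² = Σ (O − E)² / E
  tall: (505 − 534)² / 534 = 1.5749
  dwarf: (207 − 178)² / 178 = 4.7247
χ² = 1.5749 + 4.7247 = 6.2996 ≈ 6.300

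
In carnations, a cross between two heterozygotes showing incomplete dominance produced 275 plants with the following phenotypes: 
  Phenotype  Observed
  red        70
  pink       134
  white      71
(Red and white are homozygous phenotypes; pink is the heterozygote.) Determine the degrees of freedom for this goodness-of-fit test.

2

With incomplete dominance, a heterozygote × heterozygote cross gives a 1:2:1 phenotypic ratio.
A goodness-of-fit test with 3 phenotype classes has df = 3 − 1 = 2.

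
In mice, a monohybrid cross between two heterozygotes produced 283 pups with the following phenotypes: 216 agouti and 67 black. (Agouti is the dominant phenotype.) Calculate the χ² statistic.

For a monohybrid cross between heterozygotes with complete dominance, the expected phenotypic ratio is 3:1.
Total ratio parts = 4. Expected numbers out of 283:
  agouti: 283 × 3/4 = 212.25
  black: 283 × 1/4 = 70.75
χ² = Σ (O − E)² / E
  agouti: (216 − 212.25)² / 212.25 = 0.0663
  black: (67 − 70.75)² / 70.75 = 0.1988
χ² = 0.0663 + 0.1988 = 0.2651 ≈ 0.265

0.265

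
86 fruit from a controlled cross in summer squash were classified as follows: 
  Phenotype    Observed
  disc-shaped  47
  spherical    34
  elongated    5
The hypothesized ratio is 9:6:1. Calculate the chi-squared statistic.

Total ratio parts = 16. Expected numbers out of 86:
  disc-shaped: 86 × 9/16 = 48.375
  spherical: 86 × 6/16 = 32.25
  elongated: 86 × 1/16 = 5.375
χ² = Σ (O − E)² / E
  disc-shaped: (47 − 48.375)² / 48.375 = 0.0391
  spherical: (34 − 32.25)² / 32.25 = 0.0950
  elongated: (5 − 5.375)² / 5.375 = 0.0262
χ² = 0.0391 + 0.0950 + 0.0262 = 0.1603 ≈ 0.160

0.160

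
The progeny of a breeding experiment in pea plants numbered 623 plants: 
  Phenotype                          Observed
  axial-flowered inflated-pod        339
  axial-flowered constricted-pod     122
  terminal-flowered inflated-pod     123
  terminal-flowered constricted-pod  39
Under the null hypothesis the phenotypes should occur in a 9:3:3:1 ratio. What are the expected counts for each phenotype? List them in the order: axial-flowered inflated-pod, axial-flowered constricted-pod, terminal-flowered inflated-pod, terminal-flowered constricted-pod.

350.4375, 116.8125, 116.8125, 38.9375

Expected counts for N = 623 under a 9:3:3:1 ratio (total parts = 16):
  axial-flowered inflated-pod: 623 × 9/16 = 350.4375
  axial-flowered constricted-pod: 623 × 3/16 = 116.8125
  terminal-flowered inflated-pod: 623 × 3/16 = 116.8125
  terminal-flowered constricted-pod: 623 × 1/16 = 38.9375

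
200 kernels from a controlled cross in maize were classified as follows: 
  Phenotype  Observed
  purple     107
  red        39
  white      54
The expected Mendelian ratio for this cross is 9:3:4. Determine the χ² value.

The 9:3:4 ratio has 16 parts, so with N = 200 the expected counts are:
  purple: 200 × 9/16 = 112.5
  red: 200 × 3/16 = 37.5
  white: 200 × 4/16 = 50
χ² = Σ (O − E)² / E
  purple: (107 − 112.5)² / 112.5 = 0.2689
  red: (39 − 37.5)² / 37.5 = 0.0600
  white: (54 − 50)² / 50 = 0.3200
χ² = 0.2689 + 0.0600 + 0.3200 = 0.6489 ≈ 0.649

0.649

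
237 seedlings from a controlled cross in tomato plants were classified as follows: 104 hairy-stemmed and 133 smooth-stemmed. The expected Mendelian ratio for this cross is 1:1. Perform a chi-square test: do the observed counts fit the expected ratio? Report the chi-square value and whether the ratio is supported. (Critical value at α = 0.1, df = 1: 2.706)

3.549; not consistent

Total ratio parts = 2. Expected numbers out of 237:
  hairy-stemmed: 237 × 1/2 = 118.5
  smooth-stemmed: 237 × 1/2 = 118.5
χ² = Σ (O − E)² / E
  hairy-stemmed: (104 − 118.5)² / 118.5 = 1.7743
  smooth-stemmed: (133 − 118.5)² / 118.5 = 1.7743
χ² = 1.7743 + 1.7743 = 3.5486 ≈ 3.549
Degrees of freedom = 2 − 1 = 1; critical value at α = 0.1 is 2.706.
Since 3.549 > 2.706, we reject the null hypothesis — the data do not fit the 1:1 ratio.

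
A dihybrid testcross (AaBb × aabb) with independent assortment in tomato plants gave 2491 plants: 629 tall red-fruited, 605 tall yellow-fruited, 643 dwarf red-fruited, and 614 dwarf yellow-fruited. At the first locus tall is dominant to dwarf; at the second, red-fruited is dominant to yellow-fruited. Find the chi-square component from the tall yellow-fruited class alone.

A dihybrid testcross with independent assortment gives a 1:1:1:1 ratio.
Total ratio parts = 4. Expected numbers out of 2491:
  tall red-fruited: 2491 × 1/4 = 622.75
  tall yellow-fruited: 2491 × 1/4 = 622.75
  dwarf red-fruited: 2491 × 1/4 = 622.75
  dwarf yellow-fruited: 2491 × 1/4 = 622.75
Contribution of tall yellow-fruited: (605 − 622.75)² / 622.75 = 0.5059

0.506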